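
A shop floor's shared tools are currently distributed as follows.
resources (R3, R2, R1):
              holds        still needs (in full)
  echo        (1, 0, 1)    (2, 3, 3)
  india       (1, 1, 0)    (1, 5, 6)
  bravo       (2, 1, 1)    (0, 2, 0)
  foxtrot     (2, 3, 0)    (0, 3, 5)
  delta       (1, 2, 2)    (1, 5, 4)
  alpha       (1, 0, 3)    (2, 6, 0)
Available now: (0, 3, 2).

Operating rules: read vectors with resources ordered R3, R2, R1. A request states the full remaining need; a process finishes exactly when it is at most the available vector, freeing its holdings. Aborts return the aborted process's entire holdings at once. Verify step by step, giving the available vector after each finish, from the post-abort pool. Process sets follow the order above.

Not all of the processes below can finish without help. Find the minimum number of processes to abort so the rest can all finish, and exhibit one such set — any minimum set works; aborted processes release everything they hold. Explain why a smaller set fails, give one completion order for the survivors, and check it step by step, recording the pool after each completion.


Abort delta.
Key observation: foxtrot was stuck for good until delta gave back (1, 2, 2); in the order shown it finishes at step 3.
Minimality: the empty abort set fails — the state is deadlocked as it stands.
Survivors finish in the order: bravo, echo, foxtrot, alpha, india. Check, step by step (pool after the aborts first):
  pool = (1, 5, 4)
  bravo: need (0, 2, 0) fits (1, 5, 4); releases (2, 1, 1), pool now (3, 6, 5)
  echo: need (2, 3, 3) fits (3, 6, 5); releases (1, 0, 1), pool now (4, 6, 6)
  foxtrot: need (0, 3, 5) fits (4, 6, 6); releases (2, 3, 0), pool now (6, 9, 6)
  alpha: need (2, 6, 0) fits (6, 9, 6); releases (1, 0, 3), pool now (7, 9, 9)
  india: need (1, 5, 6) fits (7, 9, 9); releases (1, 1, 0), pool now (8, 10, 9)


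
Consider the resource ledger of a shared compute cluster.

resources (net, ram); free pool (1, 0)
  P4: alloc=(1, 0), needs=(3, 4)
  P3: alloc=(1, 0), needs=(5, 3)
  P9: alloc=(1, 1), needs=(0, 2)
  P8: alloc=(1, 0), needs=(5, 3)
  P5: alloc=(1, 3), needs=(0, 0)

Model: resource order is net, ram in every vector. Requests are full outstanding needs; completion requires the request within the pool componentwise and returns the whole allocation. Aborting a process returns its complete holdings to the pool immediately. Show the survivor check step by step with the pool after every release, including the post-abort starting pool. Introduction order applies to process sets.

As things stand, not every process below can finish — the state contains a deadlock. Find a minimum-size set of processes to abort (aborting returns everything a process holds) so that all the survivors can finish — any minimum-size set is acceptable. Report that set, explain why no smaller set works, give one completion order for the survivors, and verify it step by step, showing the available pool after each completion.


The answer: abort P8.
Key observation: the deadlocked P3 becomes finishable only because P8 released (1, 0); it completes at step 4 below.
Minimality: the empty abort set fails — the state is deadlocked as it stands.
The survivors complete as P5, P9, P4, P3. Walking it through (starting from the post-abort pool):
  pool = (2, 0)
  run P5 (needs (0, 0), free (2, 0)); after release of (1, 3) the pool is (3, 3)
  run P9 (needs (0, 2), free (3, 3)); after release of (1, 1) the pool is (4, 4)
  run P4 (needs (3, 4), free (4, 4)); after release of (1, 0) the pool is (5, 4)
  run P3 (needs (5, 3), free (5, 4)); after release of (1, 0) the pool is (6, 4)


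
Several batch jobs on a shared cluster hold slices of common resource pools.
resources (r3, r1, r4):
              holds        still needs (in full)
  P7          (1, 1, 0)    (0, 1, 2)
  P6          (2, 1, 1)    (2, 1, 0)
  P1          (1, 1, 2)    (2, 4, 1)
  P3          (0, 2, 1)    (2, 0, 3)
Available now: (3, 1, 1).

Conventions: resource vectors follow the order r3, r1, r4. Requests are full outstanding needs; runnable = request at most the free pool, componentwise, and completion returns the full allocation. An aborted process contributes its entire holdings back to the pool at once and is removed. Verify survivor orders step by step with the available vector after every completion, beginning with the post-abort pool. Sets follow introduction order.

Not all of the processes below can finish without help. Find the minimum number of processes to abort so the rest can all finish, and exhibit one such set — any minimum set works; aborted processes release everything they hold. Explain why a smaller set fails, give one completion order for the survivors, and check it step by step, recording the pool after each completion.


The answer: abort P3.
Key observation: P1 could never have finished before the abort; with (0, 2, 1) returned by P3, it fits at step 2.
Minimality: the empty abort set fails — the state is deadlocked as it stands.
The survivors complete as P6, P1, P7. Walking it through (starting from the post-abort pool):
  pool = (3, 3, 2)
  run P6 (needs (2, 1, 0), free (3, 3, 2)); after release of (2, 1, 1) the pool is (5, 4, 3)
  run P1 (needs (2, 4, 1), free (5, 4, 3)); after release of (1, 1, 2) the pool is (6, 5, 5)
  run P7 (needs (0, 1, 2), free (6, 5, 5)); after release of (1, 1, 0) the pool is (7, 6, 5)


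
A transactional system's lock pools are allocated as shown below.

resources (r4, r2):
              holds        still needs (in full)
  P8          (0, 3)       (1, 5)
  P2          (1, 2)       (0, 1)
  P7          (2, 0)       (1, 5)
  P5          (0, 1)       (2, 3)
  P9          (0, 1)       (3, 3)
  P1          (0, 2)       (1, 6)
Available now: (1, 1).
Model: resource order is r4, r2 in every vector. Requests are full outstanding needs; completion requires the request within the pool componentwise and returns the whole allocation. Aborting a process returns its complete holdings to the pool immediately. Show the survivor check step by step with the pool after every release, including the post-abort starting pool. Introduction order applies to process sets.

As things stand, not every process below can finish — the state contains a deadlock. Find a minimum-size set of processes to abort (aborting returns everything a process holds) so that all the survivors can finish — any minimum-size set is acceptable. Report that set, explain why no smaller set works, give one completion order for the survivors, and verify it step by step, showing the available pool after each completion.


The answer: abort P9.
Key observation: P8 was stuck for good until P9 gave back (0, 1); in the order shown it finishes at step 3.
Minimality: the empty abort set fails — the state is deadlocked as it stands.
Survivors finish in the order: P2, P5, P8, P7, P1. Walking it through (pool after the aborts first):
  pool = (1, 2)
  P2: need (0, 1) fits (1, 2); releases (1, 2), pool now (2, 4)
  P5: need (2, 3) fits (2, 4); releases (0, 1), pool now (2, 5)
  P8: need (1, 5) fits (2, 5); releases (0, 3), pool now (2, 8)
  P7: need (1, 5) fits (2, 8); releases (2, 0), pool now (4, 8)
  P1: need (1, 6) fits (4, 8); releases (0, 2), pool now (4, 10)


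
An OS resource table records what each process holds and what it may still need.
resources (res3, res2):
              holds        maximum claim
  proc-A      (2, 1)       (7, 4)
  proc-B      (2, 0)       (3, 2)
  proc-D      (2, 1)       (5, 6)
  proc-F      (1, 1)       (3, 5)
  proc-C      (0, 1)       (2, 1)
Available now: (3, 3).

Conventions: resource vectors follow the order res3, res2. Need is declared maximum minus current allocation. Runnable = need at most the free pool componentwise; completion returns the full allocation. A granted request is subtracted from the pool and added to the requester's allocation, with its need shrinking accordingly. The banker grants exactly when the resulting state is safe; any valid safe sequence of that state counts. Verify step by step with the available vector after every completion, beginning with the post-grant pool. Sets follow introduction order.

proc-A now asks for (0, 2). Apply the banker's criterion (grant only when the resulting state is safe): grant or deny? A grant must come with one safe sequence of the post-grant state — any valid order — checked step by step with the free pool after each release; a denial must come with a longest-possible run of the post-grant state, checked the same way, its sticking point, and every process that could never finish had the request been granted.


GRANT. The post-grant state is safe; one safe sequence: proc-C, proc-B, proc-A, proc-D, proc-F.
Key observation: with (3, 1) left after the transfer, proc-C can run at once — the state stays safe.
Check on the post-grant state, step by step:
  pool = (3, 1)
  run proc-C (needs (2, 0), free (3, 1)); after release of (0, 1) the pool is (3, 2)
  run proc-B (needs (1, 2), free (3, 2)); after release of (2, 0) the pool is (5, 2)
  run proc-A (needs (5, 1), free (5, 2)); after release of (2, 3) the pool is (7, 5)
  run proc-D (needs (3, 5), free (7, 5)); after release of (2, 1) the pool is (9, 6)
  run proc-F (needs (2, 4), free (9, 6)); after release of (1, 1) the pool is (10, 7)


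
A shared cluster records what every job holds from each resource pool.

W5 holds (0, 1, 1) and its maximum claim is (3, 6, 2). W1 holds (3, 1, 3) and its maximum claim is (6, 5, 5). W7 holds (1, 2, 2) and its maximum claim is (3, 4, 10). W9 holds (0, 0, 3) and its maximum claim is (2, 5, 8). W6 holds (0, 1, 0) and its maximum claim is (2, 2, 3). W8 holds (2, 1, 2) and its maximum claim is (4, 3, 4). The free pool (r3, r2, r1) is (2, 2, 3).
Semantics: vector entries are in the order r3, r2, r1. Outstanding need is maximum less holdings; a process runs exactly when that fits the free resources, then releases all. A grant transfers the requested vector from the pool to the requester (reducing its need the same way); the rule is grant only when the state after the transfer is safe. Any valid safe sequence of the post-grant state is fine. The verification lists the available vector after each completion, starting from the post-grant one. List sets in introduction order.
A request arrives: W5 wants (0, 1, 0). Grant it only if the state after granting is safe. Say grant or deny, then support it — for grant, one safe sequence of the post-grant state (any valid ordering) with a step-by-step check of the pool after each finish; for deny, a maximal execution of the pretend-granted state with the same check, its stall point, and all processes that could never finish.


DENY. Granting would leave the state unsafe.
Key observation: after W6, W8 the pool peaks at (4, 3, 5), and each blocked process is short somewhere: W5 on r2; W1 on r2; W7 on r1; W9 on r2.
After a pretend grant, a maximal execution: W6, W8 — then nothing else fits. Walking it through:
  pool = (2, 1, 3)
  W6: need (2, 1, 3) fits (2, 1, 3); releases (0, 1, 0), pool now (2, 2, 3)
  W8: need (2, 2, 2) fits (2, 2, 3); releases (2, 1, 2), pool now (4, 3, 5)
  blocked: W5 wants (3, 4, 1), pool (4, 3, 5) — not enough r2
  blocked: W1 wants (3, 4, 2), pool (4, 3, 5) — not enough r2
  blocked: W7 wants (2, 2, 8), pool (4, 3, 5) — not enough r1
  blocked: W9 wants (2, 5, 5), pool (4, 3, 5) — not enough r2
Processes that could never finish after the grant: W5, W1, W7 and W9.


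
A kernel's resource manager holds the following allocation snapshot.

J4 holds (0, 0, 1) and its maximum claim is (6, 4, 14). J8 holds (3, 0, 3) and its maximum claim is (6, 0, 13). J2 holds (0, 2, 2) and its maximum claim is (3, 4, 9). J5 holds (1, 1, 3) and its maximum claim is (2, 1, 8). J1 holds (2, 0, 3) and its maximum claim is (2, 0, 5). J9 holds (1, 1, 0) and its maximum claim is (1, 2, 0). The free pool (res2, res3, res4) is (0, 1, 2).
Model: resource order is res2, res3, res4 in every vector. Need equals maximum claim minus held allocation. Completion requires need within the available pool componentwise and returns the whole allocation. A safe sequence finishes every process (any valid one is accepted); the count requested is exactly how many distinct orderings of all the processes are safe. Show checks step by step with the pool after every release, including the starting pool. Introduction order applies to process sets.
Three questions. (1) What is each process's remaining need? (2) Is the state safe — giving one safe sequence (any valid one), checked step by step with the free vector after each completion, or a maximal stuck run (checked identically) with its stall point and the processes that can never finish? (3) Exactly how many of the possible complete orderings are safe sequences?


(1) Remaining need (order res2, res3, res4):
  J4: (6, 4, 13)
  J8: (3, 0, 10)
  J2: (3, 2, 7)
  J5: (1, 0, 5)
  J1: (0, 0, 2)
  J9: (0, 1, 0)
(2) SAFE. One safe sequence: J1, J5, J2, J8, J9, J4.
Key observation: reading the order forward, J1 is the first process whose need (0, 0, 2) meets the free pool (0, 1, 2) exactly on a resource it requests.
Verifying each step:
  pool = (0, 1, 2)
  run J1 (needs (0, 0, 2), free (0, 1, 2)); after release of (2, 0, 3) the pool is (2, 1, 5)
  run J5 (needs (1, 0, 5), free (2, 1, 5)); after release of (1, 1, 3) the pool is (3, 2, 8)
  run J2 (needs (3, 2, 7), free (3, 2, 8)); after release of (0, 2, 2) the pool is (3, 4, 10)
  run J8 (needs (3, 0, 10), free (3, 4, 10)); after release of (3, 0, 3) the pool is (6, 4, 13)
  run J9 (needs (0, 1, 0), free (6, 4, 13)); after release of (1, 1, 0) the pool is (7, 5, 13)
  run J4 (needs (6, 4, 13), free (7, 5, 13)); after release of (0, 0, 1) the pool is (7, 5, 14)
(3) Exactly 6 of the possible complete orderings are safe sequences.


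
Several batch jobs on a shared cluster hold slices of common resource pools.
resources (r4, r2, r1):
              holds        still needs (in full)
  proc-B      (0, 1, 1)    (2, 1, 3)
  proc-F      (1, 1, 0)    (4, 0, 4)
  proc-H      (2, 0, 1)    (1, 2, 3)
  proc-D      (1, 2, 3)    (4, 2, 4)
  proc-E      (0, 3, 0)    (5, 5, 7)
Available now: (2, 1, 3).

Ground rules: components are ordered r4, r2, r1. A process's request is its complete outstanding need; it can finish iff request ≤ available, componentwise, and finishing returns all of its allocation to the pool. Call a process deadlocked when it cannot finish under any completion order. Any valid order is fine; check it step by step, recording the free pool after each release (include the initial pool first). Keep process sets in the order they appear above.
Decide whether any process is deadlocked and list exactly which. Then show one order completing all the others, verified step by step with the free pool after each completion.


No process is deadlocked.
Key observation: no deadlock: proc-B fits now, and the freed resources carry the rest through.
One completion order for the rest: proc-B, proc-H, proc-F, proc-D, proc-E. Walking it through:
  pool = (2, 1, 3)
  proc-B needs (2, 1, 3) <= (2, 1, 3) -> finishes; pool += (0, 1, 1) = (2, 2, 4)
  proc-H needs (1, 2, 3) <= (2, 2, 4) -> finishes; pool += (2, 0, 1) = (4, 2, 5)
  proc-F needs (4, 0, 4) <= (4, 2, 5) -> finishes; pool += (1, 1, 0) = (5, 3, 5)
  proc-D needs (4, 2, 4) <= (5, 3, 5) -> finishes; pool += (1, 2, 3) = (6, 5, 8)
  proc-E needs (5, 5, 7) <= (6, 5, 8) -> finishes; pool += (0, 3, 0) = (6, 8, 8)


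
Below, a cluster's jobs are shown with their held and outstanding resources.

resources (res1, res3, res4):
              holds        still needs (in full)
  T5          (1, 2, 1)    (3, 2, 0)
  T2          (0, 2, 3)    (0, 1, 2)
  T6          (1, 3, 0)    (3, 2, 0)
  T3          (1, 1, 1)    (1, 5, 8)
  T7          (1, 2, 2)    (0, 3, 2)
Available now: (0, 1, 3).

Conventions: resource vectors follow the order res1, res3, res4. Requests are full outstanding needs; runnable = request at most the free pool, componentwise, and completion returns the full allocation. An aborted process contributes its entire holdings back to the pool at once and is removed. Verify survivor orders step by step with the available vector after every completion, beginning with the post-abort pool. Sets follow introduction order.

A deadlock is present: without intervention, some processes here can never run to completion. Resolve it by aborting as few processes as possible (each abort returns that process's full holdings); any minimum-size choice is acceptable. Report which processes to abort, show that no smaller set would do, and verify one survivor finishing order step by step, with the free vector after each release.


Abort T5.
Key observation: T6 could never have finished before the abort; with (1, 2, 1) returned by T5, it fits at step 4.
Minimality: the empty abort set fails — the state is deadlocked as it stands.
One survivor order: T7, T2, T3, T6. Step-by-step check (post-abort pool first):
  pool = (1, 3, 4)
  run T7 (needs (0, 3, 2), free (1, 3, 4)); after release of (1, 2, 2) the pool is (2, 5, 6)
  run T2 (needs (0, 1, 2), free (2, 5, 6)); after release of (0, 2, 3) the pool is (2, 7, 9)
  run T3 (needs (1, 5, 8), free (2, 7, 9)); after release of (1, 1, 1) the pool is (3, 8, 10)
  run T6 (needs (3, 2, 0), free (3, 8, 10)); after release of (1, 3, 0) the pool is (4, 11, 10)


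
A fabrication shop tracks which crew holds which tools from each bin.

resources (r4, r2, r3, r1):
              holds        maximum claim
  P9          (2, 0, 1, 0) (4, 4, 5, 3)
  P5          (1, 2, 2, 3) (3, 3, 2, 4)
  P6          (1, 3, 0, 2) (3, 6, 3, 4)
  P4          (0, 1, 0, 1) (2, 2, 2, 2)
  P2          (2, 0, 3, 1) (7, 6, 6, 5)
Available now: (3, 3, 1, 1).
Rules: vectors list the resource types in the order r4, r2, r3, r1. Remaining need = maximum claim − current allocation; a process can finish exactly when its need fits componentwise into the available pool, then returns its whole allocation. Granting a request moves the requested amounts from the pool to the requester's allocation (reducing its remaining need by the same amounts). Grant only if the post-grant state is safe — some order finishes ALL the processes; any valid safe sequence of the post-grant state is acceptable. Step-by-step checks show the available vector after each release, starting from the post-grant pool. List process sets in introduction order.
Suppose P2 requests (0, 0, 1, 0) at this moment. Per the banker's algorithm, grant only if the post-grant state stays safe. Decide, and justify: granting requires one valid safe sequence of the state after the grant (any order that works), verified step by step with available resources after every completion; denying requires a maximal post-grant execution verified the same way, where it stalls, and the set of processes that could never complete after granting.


DENY — the pretend-granted state is unsafe.
Key observation: after P5, P4 the pool peaks at (4, 6, 2, 5), and each blocked process is short somewhere: P9 on r3; P6 on r3; P2 on r4.
On the post-grant state, P5, P4 is a maximal run — nothing extends it. Verifying each step:
  pool = (3, 3, 0, 1)
  P5 needs (2, 1, 0, 1) <= (3, 3, 0, 1) -> finishes; pool += (1, 2, 2, 3) = (4, 5, 2, 4)
  P4 needs (2, 1, 2, 1) <= (4, 5, 2, 4) -> finishes; pool += (0, 1, 0, 1) = (4, 6, 2, 5)
  blocked: P9 wants (2, 4, 4, 3), pool (4, 6, 2, 5) — not enough r3
  blocked: P6 wants (2, 3, 3, 2), pool (4, 6, 2, 5) — not enough r3
  blocked: P2 wants (5, 6, 2, 4), pool (4, 6, 2, 5) — not enough r4
Processes that could never finish after the grant: P9, P6 and P2.


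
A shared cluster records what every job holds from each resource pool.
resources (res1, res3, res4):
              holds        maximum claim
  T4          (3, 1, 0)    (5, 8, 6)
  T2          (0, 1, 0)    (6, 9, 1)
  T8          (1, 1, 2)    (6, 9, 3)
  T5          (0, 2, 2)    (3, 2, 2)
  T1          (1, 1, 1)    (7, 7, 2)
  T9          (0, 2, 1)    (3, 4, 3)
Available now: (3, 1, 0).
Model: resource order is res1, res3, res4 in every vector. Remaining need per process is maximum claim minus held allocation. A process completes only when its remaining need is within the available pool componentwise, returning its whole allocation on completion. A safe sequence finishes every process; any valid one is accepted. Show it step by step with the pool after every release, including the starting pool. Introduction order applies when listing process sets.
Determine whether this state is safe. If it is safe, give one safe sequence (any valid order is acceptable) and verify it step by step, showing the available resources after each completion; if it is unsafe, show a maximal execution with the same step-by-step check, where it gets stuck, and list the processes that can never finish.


UNSAFE — no complete ordering exists.
Key observation: the wall is res3: completing T5, T9 brings the pool only to (3, 5, 3), and all the rest need more.
A maximal execution: T5, T9 — then nothing else fits. Check, step by step:
  pool = (3, 1, 0)
  run T5 (needs (3, 0, 0), free (3, 1, 0)); after release of (0, 2, 2) the pool is (3, 3, 2)
  run T9 (needs (3, 2, 2), free (3, 3, 2)); after release of (0, 2, 1) the pool is (3, 5, 3)
  T4 still needs (2, 7, 6) but only (3, 5, 3) is free — short on res3 and res4
  T2 still needs (6, 8, 1) but only (3, 5, 3) is free — short on res1 and res3
  T8 still needs (5, 8, 1) but only (3, 5, 3) is free — short on res1 and res3
  T1 still needs (6, 6, 1) but only (3, 5, 3) is free — short on res1 and res3
Processes that can never finish: T4, T2, T8 and T1.


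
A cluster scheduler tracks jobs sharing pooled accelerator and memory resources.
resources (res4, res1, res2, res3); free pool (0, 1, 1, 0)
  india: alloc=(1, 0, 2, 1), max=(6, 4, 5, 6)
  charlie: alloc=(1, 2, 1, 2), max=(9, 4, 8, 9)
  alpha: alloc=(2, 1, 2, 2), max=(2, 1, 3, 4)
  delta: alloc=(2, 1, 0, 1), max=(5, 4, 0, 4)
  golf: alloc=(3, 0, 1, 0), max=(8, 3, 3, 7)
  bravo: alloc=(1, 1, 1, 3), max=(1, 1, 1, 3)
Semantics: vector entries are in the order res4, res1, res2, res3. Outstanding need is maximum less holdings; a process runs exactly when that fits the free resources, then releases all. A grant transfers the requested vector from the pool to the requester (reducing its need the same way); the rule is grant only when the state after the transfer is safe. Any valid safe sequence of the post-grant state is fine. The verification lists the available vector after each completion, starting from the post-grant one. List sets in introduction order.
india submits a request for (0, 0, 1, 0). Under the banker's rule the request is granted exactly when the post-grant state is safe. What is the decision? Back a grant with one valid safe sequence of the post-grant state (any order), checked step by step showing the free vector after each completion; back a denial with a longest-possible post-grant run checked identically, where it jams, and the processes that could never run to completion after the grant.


GRANT: granting preserves safety; a valid post-grant sequence is bravo, alpha, delta, india, golf, charlie.
Key observation: granting shrinks the pool to (0, 1, 0, 0), yet bravo still fits and the chain goes through.
Verifying the post-grant state step by step:
  pool = (0, 1, 0, 0)
  run bravo (needs (0, 0, 0, 0), free (0, 1, 0, 0)); after release of (1, 1, 1, 3) the pool is (1, 2, 1, 3)
  run alpha (needs (0, 0, 1, 2), free (1, 2, 1, 3)); after release of (2, 1, 2, 2) the pool is (3, 3, 3, 5)
  run delta (needs (3, 3, 0, 3), free (3, 3, 3, 5)); after release of (2, 1, 0, 1) the pool is (5, 4, 3, 6)
  run india (needs (5, 4, 2, 5), free (5, 4, 3, 6)); after release of (1, 0, 3, 1) the pool is (6, 4, 6, 7)
  run golf (needs (5, 3, 2, 7), free (6, 4, 6, 7)); after release of (3, 0, 1, 0) the pool is (9, 4, 7, 7)
  run charlie (needs (8, 2, 7, 7), free (9, 4, 7, 7)); after release of (1, 2, 1, 2) the pool is (10, 6, 8, 9)


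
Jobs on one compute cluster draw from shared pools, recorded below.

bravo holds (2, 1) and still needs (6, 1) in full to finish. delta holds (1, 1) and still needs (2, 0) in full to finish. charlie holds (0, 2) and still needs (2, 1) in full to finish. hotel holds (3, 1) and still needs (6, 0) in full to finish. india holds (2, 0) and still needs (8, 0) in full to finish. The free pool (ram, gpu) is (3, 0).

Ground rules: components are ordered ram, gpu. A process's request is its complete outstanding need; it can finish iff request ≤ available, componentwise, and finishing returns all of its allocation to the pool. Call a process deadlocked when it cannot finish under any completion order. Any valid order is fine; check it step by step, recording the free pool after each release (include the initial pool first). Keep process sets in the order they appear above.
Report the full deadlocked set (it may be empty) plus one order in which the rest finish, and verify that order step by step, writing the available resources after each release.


Deadlocked: bravo, hotel and india.
Key observation: the wall is ram: completing delta, charlie brings the pool only to (4, 3), and all the rest need more.
One completion order for the rest: delta, charlie. Verifying each step:
  pool = (3, 0)
  delta needs (2, 0) <= (3, 0) -> finishes; pool += (1, 1) = (4, 1)
  charlie needs (2, 1) <= (4, 1) -> finishes; pool += (0, 2) = (4, 3)
The blocked processes can never fit:
  bravo still needs (6, 1) but only (4, 3) is free — short on ram
  hotel still needs (6, 0) but only (4, 3) is free — short on ram
  india still needs (8, 0) but only (4, 3) is free — short on ram


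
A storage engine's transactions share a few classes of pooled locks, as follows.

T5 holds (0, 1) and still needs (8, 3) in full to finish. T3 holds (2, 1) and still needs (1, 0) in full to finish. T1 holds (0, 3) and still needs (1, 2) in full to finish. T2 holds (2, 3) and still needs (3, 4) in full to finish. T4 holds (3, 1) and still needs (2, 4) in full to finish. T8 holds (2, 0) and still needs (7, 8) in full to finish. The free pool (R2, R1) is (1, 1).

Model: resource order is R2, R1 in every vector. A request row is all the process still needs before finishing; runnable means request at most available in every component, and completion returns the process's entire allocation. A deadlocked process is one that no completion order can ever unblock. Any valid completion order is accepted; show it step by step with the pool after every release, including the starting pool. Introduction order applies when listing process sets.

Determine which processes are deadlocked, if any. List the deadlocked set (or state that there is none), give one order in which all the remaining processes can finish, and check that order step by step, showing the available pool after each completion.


No process is deadlocked.
Key observation: the pool covers T3 at once, and every later process fits after earlier releases.
A valid finishing order for the others: T3, T1, T2, T4, T5, T8. Step-by-step check:
  pool = (1, 1)
  T3: need (1, 0) fits (1, 1); releases (2, 1), pool now (3, 2)
  T1: need (1, 2) fits (3, 2); releases (0, 3), pool now (3, 5)
  T2: need (3, 4) fits (3, 5); releases (2, 3), pool now (5, 8)
  T4: need (2, 4) fits (5, 8); releases (3, 1), pool now (8, 9)
  T5: need (8, 3) fits (8, 9); releases (0, 1), pool now (8, 10)
  T8: need (7, 8) fits (8, 10); releases (2, 0), pool now (10, 10)


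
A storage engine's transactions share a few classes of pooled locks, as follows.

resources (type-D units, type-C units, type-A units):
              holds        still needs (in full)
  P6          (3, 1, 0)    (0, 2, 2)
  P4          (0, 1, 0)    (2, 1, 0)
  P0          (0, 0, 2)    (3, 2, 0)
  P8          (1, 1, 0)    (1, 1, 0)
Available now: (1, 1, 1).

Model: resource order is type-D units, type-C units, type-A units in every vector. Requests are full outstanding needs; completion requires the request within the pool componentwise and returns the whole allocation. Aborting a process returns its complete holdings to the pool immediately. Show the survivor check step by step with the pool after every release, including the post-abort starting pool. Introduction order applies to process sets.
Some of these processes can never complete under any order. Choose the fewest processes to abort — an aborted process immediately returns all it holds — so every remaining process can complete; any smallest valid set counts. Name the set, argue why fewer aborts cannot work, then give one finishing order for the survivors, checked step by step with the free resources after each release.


The answer: abort P6.
Key observation: aborting P6 returns (3, 1, 0), and P0 — hopeless before — runs at step 2 with the returned capacity in the pool.
No smaller set exists: with zero aborts the deadlock remains.
Survivors finish in the order: P4, P0, P8. Verifying each step (pool after the aborts first):
  pool = (4, 2, 1)
  run P4 (needs (2, 1, 0), free (4, 2, 1)); after release of (0, 1, 0) the pool is (4, 3, 1)
  run P0 (needs (3, 2, 0), free (4, 3, 1)); after release of (0, 0, 2) the pool is (4, 3, 3)
  run P8 (needs (1, 1, 0), free (4, 3, 3)); after release of (1, 1, 0) the pool is (5, 4, 3)


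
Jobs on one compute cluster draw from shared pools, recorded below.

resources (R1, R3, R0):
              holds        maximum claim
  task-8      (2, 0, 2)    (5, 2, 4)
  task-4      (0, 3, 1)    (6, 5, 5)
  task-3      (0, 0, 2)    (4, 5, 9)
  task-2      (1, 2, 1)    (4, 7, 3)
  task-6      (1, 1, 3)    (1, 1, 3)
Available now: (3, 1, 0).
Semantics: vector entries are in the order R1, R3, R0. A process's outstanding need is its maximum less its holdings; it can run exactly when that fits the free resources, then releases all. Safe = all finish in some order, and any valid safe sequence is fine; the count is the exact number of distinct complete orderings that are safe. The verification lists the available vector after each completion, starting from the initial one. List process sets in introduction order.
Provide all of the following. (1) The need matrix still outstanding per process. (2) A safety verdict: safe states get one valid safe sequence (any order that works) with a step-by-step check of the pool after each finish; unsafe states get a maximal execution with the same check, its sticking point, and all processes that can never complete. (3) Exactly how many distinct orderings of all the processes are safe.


(1) Need matrix, components ordered R1, R3, R0:
  task-8: (3, 2, 2)
  task-4: (6, 2, 4)
  task-3: (4, 5, 7)
  task-2: (3, 5, 2)
  task-6: (0, 0, 0)
(2) The state is SAFE; one workable sequence: task-6, task-8, task-4, task-2, task-3.
Key observation: task-8 is the earliest step where a requested resource binds exactly: need (3, 2, 2), pool (4, 2, 3) at its turn.
Verifying each step:
  pool = (3, 1, 0)
  task-6 needs (0, 0, 0) <= (3, 1, 0) -> finishes; pool += (1, 1, 3) = (4, 2, 3)
  task-8 needs (3, 2, 2) <= (4, 2, 3) -> finishes; pool += (2, 0, 2) = (6, 2, 5)
  task-4 needs (6, 2, 4) <= (6, 2, 5) -> finishes; pool += (0, 3, 1) = (6, 5, 6)
  task-2 needs (3, 5, 2) <= (6, 5, 6) -> finishes; pool += (1, 2, 1) = (7, 7, 7)
  task-3 needs (4, 5, 7) <= (7, 7, 7) -> finishes; pool += (0, 0, 2) = (7, 7, 9)
(3) Exactly 1 of the possible complete orderings is a safe sequence.


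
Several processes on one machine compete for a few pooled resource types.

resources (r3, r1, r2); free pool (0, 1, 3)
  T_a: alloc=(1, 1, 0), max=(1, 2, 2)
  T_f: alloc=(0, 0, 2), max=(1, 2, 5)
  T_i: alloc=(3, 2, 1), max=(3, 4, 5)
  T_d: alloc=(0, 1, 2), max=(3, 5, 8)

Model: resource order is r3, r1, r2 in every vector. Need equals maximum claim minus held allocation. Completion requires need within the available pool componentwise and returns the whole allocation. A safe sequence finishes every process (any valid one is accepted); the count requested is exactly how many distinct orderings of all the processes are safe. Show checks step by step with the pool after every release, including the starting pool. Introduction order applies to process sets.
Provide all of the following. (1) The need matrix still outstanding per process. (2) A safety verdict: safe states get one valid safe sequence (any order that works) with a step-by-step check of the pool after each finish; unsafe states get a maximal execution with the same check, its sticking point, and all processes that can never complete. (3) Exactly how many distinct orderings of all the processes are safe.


(1) Remaining need (order r3, r1, r2):
  T_a: (0, 1, 2)
  T_f: (1, 2, 3)
  T_i: (0, 2, 4)
  T_d: (3, 4, 6)
(2) SAFE, for example via the order T_a, T_f, T_i, T_d.
Key observation: the order's first zero-slack moment is T_a ((0, 1, 2) needed, (0, 1, 3) free — a requested resource with nothing to spare).
Check, step by step:
  pool = (0, 1, 3)
  T_a needs (0, 1, 2) <= (0, 1, 3) -> finishes; pool += (1, 1, 0) = (1, 2, 3)
  T_f needs (1, 2, 3) <= (1, 2, 3) -> finishes; pool += (0, 0, 2) = (1, 2, 5)
  T_i needs (0, 2, 4) <= (1, 2, 5) -> finishes; pool += (3, 2, 1) = (4, 4, 6)
  T_d needs (3, 4, 6) <= (4, 4, 6) -> finishes; pool += (0, 1, 2) = (4, 5, 8)
(3) Precisely 1 of the possible complete orderings is a safe sequence.


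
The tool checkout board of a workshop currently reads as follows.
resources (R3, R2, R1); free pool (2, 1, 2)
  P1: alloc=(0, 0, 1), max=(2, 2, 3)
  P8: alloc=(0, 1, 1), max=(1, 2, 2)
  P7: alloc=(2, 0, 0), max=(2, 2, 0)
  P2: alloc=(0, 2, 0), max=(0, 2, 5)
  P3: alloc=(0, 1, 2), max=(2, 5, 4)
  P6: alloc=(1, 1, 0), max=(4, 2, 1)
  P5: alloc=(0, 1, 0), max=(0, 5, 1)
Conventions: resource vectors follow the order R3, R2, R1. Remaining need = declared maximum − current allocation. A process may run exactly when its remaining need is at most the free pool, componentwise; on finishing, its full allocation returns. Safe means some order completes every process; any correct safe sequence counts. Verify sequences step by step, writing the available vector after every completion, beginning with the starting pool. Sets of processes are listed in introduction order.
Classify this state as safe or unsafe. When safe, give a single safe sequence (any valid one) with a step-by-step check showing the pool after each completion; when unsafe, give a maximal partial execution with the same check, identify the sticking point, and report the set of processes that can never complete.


UNSAFE — no complete ordering exists.
Key observation: after P8, P7, P1, P6 the pool peaks at (5, 3, 4), and each blocked process is short somewhere: P2 on R1; P3 on R2; P5 on R2.
Going as far as possible: P8, P7, P1, P6; after that, nothing fits. Walking it through:
  pool = (2, 1, 2)
  P8: need (1, 1, 1) fits (2, 1, 2); releases (0, 1, 1), pool now (2, 2, 3)
  P7: need (0, 2, 0) fits (2, 2, 3); releases (2, 0, 0), pool now (4, 2, 3)
  P1: need (2, 2, 2) fits (4, 2, 3); releases (0, 0, 1), pool now (4, 2, 4)
  P6: need (3, 1, 1) fits (4, 2, 4); releases (1, 1, 0), pool now (5, 3, 4)
  P2 still needs (0, 0, 5) but only (5, 3, 4) is free — short on R1
  P3 still needs (2, 4, 2) but only (5, 3, 4) is free — short on R2
  P5 still needs (0, 4, 1) but only (5, 3, 4) is free — short on R2
Processes that can never finish: P2, P3 and P5.


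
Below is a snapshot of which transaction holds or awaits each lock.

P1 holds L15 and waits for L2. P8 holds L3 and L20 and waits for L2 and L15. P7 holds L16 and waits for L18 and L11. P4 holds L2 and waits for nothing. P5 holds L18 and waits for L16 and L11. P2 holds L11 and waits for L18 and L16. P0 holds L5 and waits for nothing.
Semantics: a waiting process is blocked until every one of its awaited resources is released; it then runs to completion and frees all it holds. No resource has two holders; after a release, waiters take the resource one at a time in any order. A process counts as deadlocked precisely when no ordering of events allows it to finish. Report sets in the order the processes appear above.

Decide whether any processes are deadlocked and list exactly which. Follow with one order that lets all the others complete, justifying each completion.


Deadlocked: P7, P5 and P2.
Key observation: nobody on the ring P7 -> P5 -> P7 can start until another member finishes, which never happens; P2 is caught in further circular waits.
One completion order for the rest: P4, P1, P0, P8.
Walking it through:
  P4 waits on nothing -> runs at once and releases L2
  P1 waits on L2 — all released -> runs and releases L15
  P0 waits on nothing -> runs at once and releases L5
  P8 waits on L2 and L15 — all released -> runs and releases L3 and L20


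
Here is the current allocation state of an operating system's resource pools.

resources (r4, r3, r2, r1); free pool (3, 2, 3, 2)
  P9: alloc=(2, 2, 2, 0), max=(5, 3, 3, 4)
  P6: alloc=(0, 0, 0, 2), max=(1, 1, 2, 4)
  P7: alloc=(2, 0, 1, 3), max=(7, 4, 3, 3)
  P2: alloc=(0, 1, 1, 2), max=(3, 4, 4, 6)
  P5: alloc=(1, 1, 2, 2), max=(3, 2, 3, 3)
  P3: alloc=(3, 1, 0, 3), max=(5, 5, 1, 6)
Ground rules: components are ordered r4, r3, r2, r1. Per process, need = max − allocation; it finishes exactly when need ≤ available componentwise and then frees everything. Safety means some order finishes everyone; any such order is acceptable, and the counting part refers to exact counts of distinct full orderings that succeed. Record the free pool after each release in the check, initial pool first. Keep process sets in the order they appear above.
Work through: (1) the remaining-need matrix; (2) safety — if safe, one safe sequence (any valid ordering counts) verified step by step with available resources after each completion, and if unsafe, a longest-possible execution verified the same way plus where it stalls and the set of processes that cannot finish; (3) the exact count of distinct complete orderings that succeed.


(1) Remaining need (order r4, r3, r2, r1):
  P9: (3, 1, 1, 4)
  P6: (1, 1, 2, 2)
  P7: (5, 4, 2, 0)
  P2: (3, 3, 3, 4)
  P5: (2, 1, 1, 1)
  P3: (2, 4, 1, 3)
(2) The state is SAFE; one workable sequence: P6, P5, P9, P7, P2, P3.
Key observation: at P6 the run first touches a limit — (1, 1, 2, 2) against (3, 2, 3, 2), exact on a resource it actually requests.
Step-by-step check:
  pool = (3, 2, 3, 2)
  P6: need (1, 1, 2, 2) fits (3, 2, 3, 2); releases (0, 0, 0, 2), pool now (3, 2, 3, 4)
  P5: need (2, 1, 1, 1) fits (3, 2, 3, 4); releases (1, 1, 2, 2), pool now (4, 3, 5, 6)
  P9: need (3, 1, 1, 4) fits (4, 3, 5, 6); releases (2, 2, 2, 0), pool now (6, 5, 7, 6)
  P7: need (5, 4, 2, 0) fits (6, 5, 7, 6); releases (2, 0, 1, 3), pool now (8, 5, 8, 9)
  P2: need (3, 3, 3, 4) fits (8, 5, 8, 9); releases (0, 1, 1, 2), pool now (8, 6, 9, 11)
  P3: need (2, 4, 1, 3) fits (8, 6, 9, 11); releases (3, 1, 0, 3), pool now (11, 7, 9, 14)
(3) Exactly 84 of the possible complete orderings are safe sequences.


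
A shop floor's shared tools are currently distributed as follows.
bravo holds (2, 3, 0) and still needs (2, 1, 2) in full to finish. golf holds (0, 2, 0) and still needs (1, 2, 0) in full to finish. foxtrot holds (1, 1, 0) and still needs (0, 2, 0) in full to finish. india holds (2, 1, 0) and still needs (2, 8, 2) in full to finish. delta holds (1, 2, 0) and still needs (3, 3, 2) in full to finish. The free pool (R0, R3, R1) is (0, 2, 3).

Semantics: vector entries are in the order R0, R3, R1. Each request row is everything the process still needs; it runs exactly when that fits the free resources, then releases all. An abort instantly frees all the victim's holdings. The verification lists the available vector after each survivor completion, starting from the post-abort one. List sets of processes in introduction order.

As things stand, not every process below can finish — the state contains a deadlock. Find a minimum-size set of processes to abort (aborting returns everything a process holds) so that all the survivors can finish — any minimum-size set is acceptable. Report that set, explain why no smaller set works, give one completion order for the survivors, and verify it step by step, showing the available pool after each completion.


The answer: abort delta.
Key observation: no ordering could ever have run bravo before the abort of delta; with (1, 2, 0) back in the pool it fits at step 3.
No smaller set exists: with zero aborts the deadlock remains.
The survivors complete as golf, foxtrot, bravo, india. Walking it through (starting from the post-abort pool):
  pool = (1, 4, 3)
  golf needs (1, 2, 0) <= (1, 4, 3) -> finishes; pool += (0, 2, 0) = (1, 6, 3)
  foxtrot needs (0, 2, 0) <= (1, 6, 3) -> finishes; pool += (1, 1, 0) = (2, 7, 3)
  bravo needs (2, 1, 2) <= (2, 7, 3) -> finishes; pool += (2, 3, 0) = (4, 10, 3)
  india needs (2, 8, 2) <= (4, 10, 3) -> finishes; pool += (2, 1, 0) = (6, 11, 3)
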